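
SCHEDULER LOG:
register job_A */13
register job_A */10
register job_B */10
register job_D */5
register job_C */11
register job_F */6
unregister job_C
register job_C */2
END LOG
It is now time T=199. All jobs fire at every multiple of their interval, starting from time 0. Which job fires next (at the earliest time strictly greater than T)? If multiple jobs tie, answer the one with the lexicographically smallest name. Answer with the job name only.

Op 1: register job_A */13 -> active={job_A:*/13}
Op 2: register job_A */10 -> active={job_A:*/10}
Op 3: register job_B */10 -> active={job_A:*/10, job_B:*/10}
Op 4: register job_D */5 -> active={job_A:*/10, job_B:*/10, job_D:*/5}
Op 5: register job_C */11 -> active={job_A:*/10, job_B:*/10, job_C:*/11, job_D:*/5}
Op 6: register job_F */6 -> active={job_A:*/10, job_B:*/10, job_C:*/11, job_D:*/5, job_F:*/6}
Op 7: unregister job_C -> active={job_A:*/10, job_B:*/10, job_D:*/5, job_F:*/6}
Op 8: register job_C */2 -> active={job_A:*/10, job_B:*/10, job_C:*/2, job_D:*/5, job_F:*/6}
  job_A: interval 10, next fire after T=199 is 200
  job_B: interval 10, next fire after T=199 is 200
  job_C: interval 2, next fire after T=199 is 200
  job_D: interval 5, next fire after T=199 is 200
  job_F: interval 6, next fire after T=199 is 204
Earliest = 200, winner (lex tiebreak) = job_A

Answer: job_A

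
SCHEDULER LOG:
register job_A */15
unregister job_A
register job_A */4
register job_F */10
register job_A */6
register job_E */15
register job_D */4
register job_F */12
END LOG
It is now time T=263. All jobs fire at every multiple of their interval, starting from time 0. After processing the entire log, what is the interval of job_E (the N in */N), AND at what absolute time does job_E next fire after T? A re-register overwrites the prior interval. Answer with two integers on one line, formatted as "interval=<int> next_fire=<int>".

Op 1: register job_A */15 -> active={job_A:*/15}
Op 2: unregister job_A -> active={}
Op 3: register job_A */4 -> active={job_A:*/4}
Op 4: register job_F */10 -> active={job_A:*/4, job_F:*/10}
Op 5: register job_A */6 -> active={job_A:*/6, job_F:*/10}
Op 6: register job_E */15 -> active={job_A:*/6, job_E:*/15, job_F:*/10}
Op 7: register job_D */4 -> active={job_A:*/6, job_D:*/4, job_E:*/15, job_F:*/10}
Op 8: register job_F */12 -> active={job_A:*/6, job_D:*/4, job_E:*/15, job_F:*/12}
Final interval of job_E = 15
Next fire of job_E after T=263: (263//15+1)*15 = 270

Answer: interval=15 next_fire=270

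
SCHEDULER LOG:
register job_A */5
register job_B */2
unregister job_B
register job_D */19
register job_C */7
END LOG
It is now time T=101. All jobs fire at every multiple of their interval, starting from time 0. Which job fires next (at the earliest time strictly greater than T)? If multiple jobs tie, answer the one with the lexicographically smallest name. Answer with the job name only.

Op 1: register job_A */5 -> active={job_A:*/5}
Op 2: register job_B */2 -> active={job_A:*/5, job_B:*/2}
Op 3: unregister job_B -> active={job_A:*/5}
Op 4: register job_D */19 -> active={job_A:*/5, job_D:*/19}
Op 5: register job_C */7 -> active={job_A:*/5, job_C:*/7, job_D:*/19}
  job_A: interval 5, next fire after T=101 is 105
  job_C: interval 7, next fire after T=101 is 105
  job_D: interval 19, next fire after T=101 is 114
Earliest = 105, winner (lex tiebreak) = job_A

Answer: job_A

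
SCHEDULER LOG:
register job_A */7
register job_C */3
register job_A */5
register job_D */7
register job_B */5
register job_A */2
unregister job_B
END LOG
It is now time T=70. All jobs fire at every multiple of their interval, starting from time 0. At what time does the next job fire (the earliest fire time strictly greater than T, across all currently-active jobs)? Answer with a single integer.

Op 1: register job_A */7 -> active={job_A:*/7}
Op 2: register job_C */3 -> active={job_A:*/7, job_C:*/3}
Op 3: register job_A */5 -> active={job_A:*/5, job_C:*/3}
Op 4: register job_D */7 -> active={job_A:*/5, job_C:*/3, job_D:*/7}
Op 5: register job_B */5 -> active={job_A:*/5, job_B:*/5, job_C:*/3, job_D:*/7}
Op 6: register job_A */2 -> active={job_A:*/2, job_B:*/5, job_C:*/3, job_D:*/7}
Op 7: unregister job_B -> active={job_A:*/2, job_C:*/3, job_D:*/7}
  job_A: interval 2, next fire after T=70 is 72
  job_C: interval 3, next fire after T=70 is 72
  job_D: interval 7, next fire after T=70 is 77
Earliest fire time = 72 (job job_A)

Answer: 72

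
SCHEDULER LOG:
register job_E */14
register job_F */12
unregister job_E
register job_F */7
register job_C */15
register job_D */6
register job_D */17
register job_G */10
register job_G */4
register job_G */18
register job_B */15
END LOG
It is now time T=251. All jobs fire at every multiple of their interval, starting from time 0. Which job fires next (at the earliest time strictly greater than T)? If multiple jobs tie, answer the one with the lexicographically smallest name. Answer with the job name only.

Answer: job_F

Derivation:
Op 1: register job_E */14 -> active={job_E:*/14}
Op 2: register job_F */12 -> active={job_E:*/14, job_F:*/12}
Op 3: unregister job_E -> active={job_F:*/12}
Op 4: register job_F */7 -> active={job_F:*/7}
Op 5: register job_C */15 -> active={job_C:*/15, job_F:*/7}
Op 6: register job_D */6 -> active={job_C:*/15, job_D:*/6, job_F:*/7}
Op 7: register job_D */17 -> active={job_C:*/15, job_D:*/17, job_F:*/7}
Op 8: register job_G */10 -> active={job_C:*/15, job_D:*/17, job_F:*/7, job_G:*/10}
Op 9: register job_G */4 -> active={job_C:*/15, job_D:*/17, job_F:*/7, job_G:*/4}
Op 10: register job_G */18 -> active={job_C:*/15, job_D:*/17, job_F:*/7, job_G:*/18}
Op 11: register job_B */15 -> active={job_B:*/15, job_C:*/15, job_D:*/17, job_F:*/7, job_G:*/18}
  job_B: interval 15, next fire after T=251 is 255
  job_C: interval 15, next fire after T=251 is 255
  job_D: interval 17, next fire after T=251 is 255
  job_F: interval 7, next fire after T=251 is 252
  job_G: interval 18, next fire after T=251 is 252
Earliest = 252, winner (lex tiebreak) = job_F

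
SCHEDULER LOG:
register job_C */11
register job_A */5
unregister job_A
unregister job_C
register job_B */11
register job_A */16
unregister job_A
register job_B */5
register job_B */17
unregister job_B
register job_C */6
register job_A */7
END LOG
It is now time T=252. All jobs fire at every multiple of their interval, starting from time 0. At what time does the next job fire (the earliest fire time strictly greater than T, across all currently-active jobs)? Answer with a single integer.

Answer: 258

Derivation:
Op 1: register job_C */11 -> active={job_C:*/11}
Op 2: register job_A */5 -> active={job_A:*/5, job_C:*/11}
Op 3: unregister job_A -> active={job_C:*/11}
Op 4: unregister job_C -> active={}
Op 5: register job_B */11 -> active={job_B:*/11}
Op 6: register job_A */16 -> active={job_A:*/16, job_B:*/11}
Op 7: unregister job_A -> active={job_B:*/11}
Op 8: register job_B */5 -> active={job_B:*/5}
Op 9: register job_B */17 -> active={job_B:*/17}
Op 10: unregister job_B -> active={}
Op 11: register job_C */6 -> active={job_C:*/6}
Op 12: register job_A */7 -> active={job_A:*/7, job_C:*/6}
  job_A: interval 7, next fire after T=252 is 259
  job_C: interval 6, next fire after T=252 is 258
Earliest fire time = 258 (job job_C)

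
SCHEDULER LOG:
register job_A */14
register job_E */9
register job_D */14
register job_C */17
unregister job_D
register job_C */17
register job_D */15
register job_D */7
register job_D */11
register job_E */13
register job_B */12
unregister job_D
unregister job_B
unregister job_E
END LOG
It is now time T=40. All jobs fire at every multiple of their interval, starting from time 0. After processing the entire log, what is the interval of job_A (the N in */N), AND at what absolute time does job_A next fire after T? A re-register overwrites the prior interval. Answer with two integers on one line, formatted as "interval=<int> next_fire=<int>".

Answer: interval=14 next_fire=42

Derivation:
Op 1: register job_A */14 -> active={job_A:*/14}
Op 2: register job_E */9 -> active={job_A:*/14, job_E:*/9}
Op 3: register job_D */14 -> active={job_A:*/14, job_D:*/14, job_E:*/9}
Op 4: register job_C */17 -> active={job_A:*/14, job_C:*/17, job_D:*/14, job_E:*/9}
Op 5: unregister job_D -> active={job_A:*/14, job_C:*/17, job_E:*/9}
Op 6: register job_C */17 -> active={job_A:*/14, job_C:*/17, job_E:*/9}
Op 7: register job_D */15 -> active={job_A:*/14, job_C:*/17, job_D:*/15, job_E:*/9}
Op 8: register job_D */7 -> active={job_A:*/14, job_C:*/17, job_D:*/7, job_E:*/9}
Op 9: register job_D */11 -> active={job_A:*/14, job_C:*/17, job_D:*/11, job_E:*/9}
Op 10: register job_E */13 -> active={job_A:*/14, job_C:*/17, job_D:*/11, job_E:*/13}
Op 11: register job_B */12 -> active={job_A:*/14, job_B:*/12, job_C:*/17, job_D:*/11, job_E:*/13}
Op 12: unregister job_D -> active={job_A:*/14, job_B:*/12, job_C:*/17, job_E:*/13}
Op 13: unregister job_B -> active={job_A:*/14, job_C:*/17, job_E:*/13}
Op 14: unregister job_E -> active={job_A:*/14, job_C:*/17}
Final interval of job_A = 14
Next fire of job_A after T=40: (40//14+1)*14 = 42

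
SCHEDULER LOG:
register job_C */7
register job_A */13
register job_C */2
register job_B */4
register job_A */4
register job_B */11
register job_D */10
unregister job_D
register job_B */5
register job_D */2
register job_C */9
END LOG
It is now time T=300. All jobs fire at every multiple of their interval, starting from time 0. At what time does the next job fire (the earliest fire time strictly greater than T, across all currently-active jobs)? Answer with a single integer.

Op 1: register job_C */7 -> active={job_C:*/7}
Op 2: register job_A */13 -> active={job_A:*/13, job_C:*/7}
Op 3: register job_C */2 -> active={job_A:*/13, job_C:*/2}
Op 4: register job_B */4 -> active={job_A:*/13, job_B:*/4, job_C:*/2}
Op 5: register job_A */4 -> active={job_A:*/4, job_B:*/4, job_C:*/2}
Op 6: register job_B */11 -> active={job_A:*/4, job_B:*/11, job_C:*/2}
Op 7: register job_D */10 -> active={job_A:*/4, job_B:*/11, job_C:*/2, job_D:*/10}
Op 8: unregister job_D -> active={job_A:*/4, job_B:*/11, job_C:*/2}
Op 9: register job_B */5 -> active={job_A:*/4, job_B:*/5, job_C:*/2}
Op 10: register job_D */2 -> active={job_A:*/4, job_B:*/5, job_C:*/2, job_D:*/2}
Op 11: register job_C */9 -> active={job_A:*/4, job_B:*/5, job_C:*/9, job_D:*/2}
  job_A: interval 4, next fire after T=300 is 304
  job_B: interval 5, next fire after T=300 is 305
  job_C: interval 9, next fire after T=300 is 306
  job_D: interval 2, next fire after T=300 is 302
Earliest fire time = 302 (job job_D)

Answer: 302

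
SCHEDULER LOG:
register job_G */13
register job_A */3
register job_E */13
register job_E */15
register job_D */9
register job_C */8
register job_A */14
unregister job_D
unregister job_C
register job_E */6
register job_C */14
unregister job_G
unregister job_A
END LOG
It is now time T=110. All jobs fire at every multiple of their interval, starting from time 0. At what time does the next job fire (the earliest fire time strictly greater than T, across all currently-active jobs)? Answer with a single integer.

Answer: 112

Derivation:
Op 1: register job_G */13 -> active={job_G:*/13}
Op 2: register job_A */3 -> active={job_A:*/3, job_G:*/13}
Op 3: register job_E */13 -> active={job_A:*/3, job_E:*/13, job_G:*/13}
Op 4: register job_E */15 -> active={job_A:*/3, job_E:*/15, job_G:*/13}
Op 5: register job_D */9 -> active={job_A:*/3, job_D:*/9, job_E:*/15, job_G:*/13}
Op 6: register job_C */8 -> active={job_A:*/3, job_C:*/8, job_D:*/9, job_E:*/15, job_G:*/13}
Op 7: register job_A */14 -> active={job_A:*/14, job_C:*/8, job_D:*/9, job_E:*/15, job_G:*/13}
Op 8: unregister job_D -> active={job_A:*/14, job_C:*/8, job_E:*/15, job_G:*/13}
Op 9: unregister job_C -> active={job_A:*/14, job_E:*/15, job_G:*/13}
Op 10: register job_E */6 -> active={job_A:*/14, job_E:*/6, job_G:*/13}
Op 11: register job_C */14 -> active={job_A:*/14, job_C:*/14, job_E:*/6, job_G:*/13}
Op 12: unregister job_G -> active={job_A:*/14, job_C:*/14, job_E:*/6}
Op 13: unregister job_A -> active={job_C:*/14, job_E:*/6}
  job_C: interval 14, next fire after T=110 is 112
  job_E: interval 6, next fire after T=110 is 114
Earliest fire time = 112 (job job_C)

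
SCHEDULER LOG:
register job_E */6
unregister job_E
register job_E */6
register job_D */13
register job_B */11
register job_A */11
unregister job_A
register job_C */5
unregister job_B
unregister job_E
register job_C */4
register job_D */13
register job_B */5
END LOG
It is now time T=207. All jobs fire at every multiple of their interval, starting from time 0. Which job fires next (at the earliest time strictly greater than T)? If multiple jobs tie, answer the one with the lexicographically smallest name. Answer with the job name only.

Answer: job_C

Derivation:
Op 1: register job_E */6 -> active={job_E:*/6}
Op 2: unregister job_E -> active={}
Op 3: register job_E */6 -> active={job_E:*/6}
Op 4: register job_D */13 -> active={job_D:*/13, job_E:*/6}
Op 5: register job_B */11 -> active={job_B:*/11, job_D:*/13, job_E:*/6}
Op 6: register job_A */11 -> active={job_A:*/11, job_B:*/11, job_D:*/13, job_E:*/6}
Op 7: unregister job_A -> active={job_B:*/11, job_D:*/13, job_E:*/6}
Op 8: register job_C */5 -> active={job_B:*/11, job_C:*/5, job_D:*/13, job_E:*/6}
Op 9: unregister job_B -> active={job_C:*/5, job_D:*/13, job_E:*/6}
Op 10: unregister job_E -> active={job_C:*/5, job_D:*/13}
Op 11: register job_C */4 -> active={job_C:*/4, job_D:*/13}
Op 12: register job_D */13 -> active={job_C:*/4, job_D:*/13}
Op 13: register job_B */5 -> active={job_B:*/5, job_C:*/4, job_D:*/13}
  job_B: interval 5, next fire after T=207 is 210
  job_C: interval 4, next fire after T=207 is 208
  job_D: interval 13, next fire after T=207 is 208
Earliest = 208, winner (lex tiebreak) = job_C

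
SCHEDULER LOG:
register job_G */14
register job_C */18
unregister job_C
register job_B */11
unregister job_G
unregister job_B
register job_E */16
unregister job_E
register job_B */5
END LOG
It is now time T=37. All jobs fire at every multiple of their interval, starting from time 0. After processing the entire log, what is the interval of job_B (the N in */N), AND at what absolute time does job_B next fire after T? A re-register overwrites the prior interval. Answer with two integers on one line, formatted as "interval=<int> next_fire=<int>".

Answer: interval=5 next_fire=40

Derivation:
Op 1: register job_G */14 -> active={job_G:*/14}
Op 2: register job_C */18 -> active={job_C:*/18, job_G:*/14}
Op 3: unregister job_C -> active={job_G:*/14}
Op 4: register job_B */11 -> active={job_B:*/11, job_G:*/14}
Op 5: unregister job_G -> active={job_B:*/11}
Op 6: unregister job_B -> active={}
Op 7: register job_E */16 -> active={job_E:*/16}
Op 8: unregister job_E -> active={}
Op 9: register job_B */5 -> active={job_B:*/5}
Final interval of job_B = 5
Next fire of job_B after T=37: (37//5+1)*5 = 40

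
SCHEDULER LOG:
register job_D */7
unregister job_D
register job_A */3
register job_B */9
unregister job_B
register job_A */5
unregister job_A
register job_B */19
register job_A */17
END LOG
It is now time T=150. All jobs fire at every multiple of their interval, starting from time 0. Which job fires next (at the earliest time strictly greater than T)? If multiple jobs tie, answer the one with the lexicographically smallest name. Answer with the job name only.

Op 1: register job_D */7 -> active={job_D:*/7}
Op 2: unregister job_D -> active={}
Op 3: register job_A */3 -> active={job_A:*/3}
Op 4: register job_B */9 -> active={job_A:*/3, job_B:*/9}
Op 5: unregister job_B -> active={job_A:*/3}
Op 6: register job_A */5 -> active={job_A:*/5}
Op 7: unregister job_A -> active={}
Op 8: register job_B */19 -> active={job_B:*/19}
Op 9: register job_A */17 -> active={job_A:*/17, job_B:*/19}
  job_A: interval 17, next fire after T=150 is 153
  job_B: interval 19, next fire after T=150 is 152
Earliest = 152, winner (lex tiebreak) = job_B

Answer: job_B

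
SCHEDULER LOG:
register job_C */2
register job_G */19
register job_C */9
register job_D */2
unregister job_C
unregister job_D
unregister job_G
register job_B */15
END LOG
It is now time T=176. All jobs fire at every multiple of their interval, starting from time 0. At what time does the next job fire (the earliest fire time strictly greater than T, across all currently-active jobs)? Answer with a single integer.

Answer: 180

Derivation:
Op 1: register job_C */2 -> active={job_C:*/2}
Op 2: register job_G */19 -> active={job_C:*/2, job_G:*/19}
Op 3: register job_C */9 -> active={job_C:*/9, job_G:*/19}
Op 4: register job_D */2 -> active={job_C:*/9, job_D:*/2, job_G:*/19}
Op 5: unregister job_C -> active={job_D:*/2, job_G:*/19}
Op 6: unregister job_D -> active={job_G:*/19}
Op 7: unregister job_G -> active={}
Op 8: register job_B */15 -> active={job_B:*/15}
  job_B: interval 15, next fire after T=176 is 180
Earliest fire time = 180 (job job_B)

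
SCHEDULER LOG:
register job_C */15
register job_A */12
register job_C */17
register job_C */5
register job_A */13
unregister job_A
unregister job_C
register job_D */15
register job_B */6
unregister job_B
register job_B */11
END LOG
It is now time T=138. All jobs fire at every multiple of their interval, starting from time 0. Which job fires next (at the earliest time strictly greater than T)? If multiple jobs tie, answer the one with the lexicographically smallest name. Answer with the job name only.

Answer: job_B

Derivation:
Op 1: register job_C */15 -> active={job_C:*/15}
Op 2: register job_A */12 -> active={job_A:*/12, job_C:*/15}
Op 3: register job_C */17 -> active={job_A:*/12, job_C:*/17}
Op 4: register job_C */5 -> active={job_A:*/12, job_C:*/5}
Op 5: register job_A */13 -> active={job_A:*/13, job_C:*/5}
Op 6: unregister job_A -> active={job_C:*/5}
Op 7: unregister job_C -> active={}
Op 8: register job_D */15 -> active={job_D:*/15}
Op 9: register job_B */6 -> active={job_B:*/6, job_D:*/15}
Op 10: unregister job_B -> active={job_D:*/15}
Op 11: register job_B */11 -> active={job_B:*/11, job_D:*/15}
  job_B: interval 11, next fire after T=138 is 143
  job_D: interval 15, next fire after T=138 is 150
Earliest = 143, winner (lex tiebreak) = job_B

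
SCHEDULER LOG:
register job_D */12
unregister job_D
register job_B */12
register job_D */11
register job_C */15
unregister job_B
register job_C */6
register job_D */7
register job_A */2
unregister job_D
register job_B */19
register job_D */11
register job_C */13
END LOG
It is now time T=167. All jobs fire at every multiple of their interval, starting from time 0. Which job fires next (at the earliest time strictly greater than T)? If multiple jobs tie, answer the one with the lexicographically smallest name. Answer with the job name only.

Op 1: register job_D */12 -> active={job_D:*/12}
Op 2: unregister job_D -> active={}
Op 3: register job_B */12 -> active={job_B:*/12}
Op 4: register job_D */11 -> active={job_B:*/12, job_D:*/11}
Op 5: register job_C */15 -> active={job_B:*/12, job_C:*/15, job_D:*/11}
Op 6: unregister job_B -> active={job_C:*/15, job_D:*/11}
Op 7: register job_C */6 -> active={job_C:*/6, job_D:*/11}
Op 8: register job_D */7 -> active={job_C:*/6, job_D:*/7}
Op 9: register job_A */2 -> active={job_A:*/2, job_C:*/6, job_D:*/7}
Op 10: unregister job_D -> active={job_A:*/2, job_C:*/6}
Op 11: register job_B */19 -> active={job_A:*/2, job_B:*/19, job_C:*/6}
Op 12: register job_D */11 -> active={job_A:*/2, job_B:*/19, job_C:*/6, job_D:*/11}
Op 13: register job_C */13 -> active={job_A:*/2, job_B:*/19, job_C:*/13, job_D:*/11}
  job_A: interval 2, next fire after T=167 is 168
  job_B: interval 19, next fire after T=167 is 171
  job_C: interval 13, next fire after T=167 is 169
  job_D: interval 11, next fire after T=167 is 176
Earliest = 168, winner (lex tiebreak) = job_A

Answer: job_A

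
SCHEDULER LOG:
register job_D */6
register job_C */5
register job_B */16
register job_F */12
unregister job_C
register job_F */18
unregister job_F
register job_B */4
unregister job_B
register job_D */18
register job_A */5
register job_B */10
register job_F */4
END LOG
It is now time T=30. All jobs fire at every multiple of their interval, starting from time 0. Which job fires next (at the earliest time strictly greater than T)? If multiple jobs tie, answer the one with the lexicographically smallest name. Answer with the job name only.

Op 1: register job_D */6 -> active={job_D:*/6}
Op 2: register job_C */5 -> active={job_C:*/5, job_D:*/6}
Op 3: register job_B */16 -> active={job_B:*/16, job_C:*/5, job_D:*/6}
Op 4: register job_F */12 -> active={job_B:*/16, job_C:*/5, job_D:*/6, job_F:*/12}
Op 5: unregister job_C -> active={job_B:*/16, job_D:*/6, job_F:*/12}
Op 6: register job_F */18 -> active={job_B:*/16, job_D:*/6, job_F:*/18}
Op 7: unregister job_F -> active={job_B:*/16, job_D:*/6}
Op 8: register job_B */4 -> active={job_B:*/4, job_D:*/6}
Op 9: unregister job_B -> active={job_D:*/6}
Op 10: register job_D */18 -> active={job_D:*/18}
Op 11: register job_A */5 -> active={job_A:*/5, job_D:*/18}
Op 12: register job_B */10 -> active={job_A:*/5, job_B:*/10, job_D:*/18}
Op 13: register job_F */4 -> active={job_A:*/5, job_B:*/10, job_D:*/18, job_F:*/4}
  job_A: interval 5, next fire after T=30 is 35
  job_B: interval 10, next fire after T=30 is 40
  job_D: interval 18, next fire after T=30 is 36
  job_F: interval 4, next fire after T=30 is 32
Earliest = 32, winner (lex tiebreak) = job_F

Answer: job_F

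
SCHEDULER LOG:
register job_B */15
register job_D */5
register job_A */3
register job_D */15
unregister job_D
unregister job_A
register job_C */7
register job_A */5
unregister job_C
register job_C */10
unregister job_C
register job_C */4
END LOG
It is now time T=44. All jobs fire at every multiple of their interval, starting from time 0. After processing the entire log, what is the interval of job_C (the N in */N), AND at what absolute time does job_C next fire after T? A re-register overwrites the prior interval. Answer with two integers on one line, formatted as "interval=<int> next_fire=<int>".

Op 1: register job_B */15 -> active={job_B:*/15}
Op 2: register job_D */5 -> active={job_B:*/15, job_D:*/5}
Op 3: register job_A */3 -> active={job_A:*/3, job_B:*/15, job_D:*/5}
Op 4: register job_D */15 -> active={job_A:*/3, job_B:*/15, job_D:*/15}
Op 5: unregister job_D -> active={job_A:*/3, job_B:*/15}
Op 6: unregister job_A -> active={job_B:*/15}
Op 7: register job_C */7 -> active={job_B:*/15, job_C:*/7}
Op 8: register job_A */5 -> active={job_A:*/5, job_B:*/15, job_C:*/7}
Op 9: unregister job_C -> active={job_A:*/5, job_B:*/15}
Op 10: register job_C */10 -> active={job_A:*/5, job_B:*/15, job_C:*/10}
Op 11: unregister job_C -> active={job_A:*/5, job_B:*/15}
Op 12: register job_C */4 -> active={job_A:*/5, job_B:*/15, job_C:*/4}
Final interval of job_C = 4
Next fire of job_C after T=44: (44//4+1)*4 = 48

Answer: interval=4 next_fire=48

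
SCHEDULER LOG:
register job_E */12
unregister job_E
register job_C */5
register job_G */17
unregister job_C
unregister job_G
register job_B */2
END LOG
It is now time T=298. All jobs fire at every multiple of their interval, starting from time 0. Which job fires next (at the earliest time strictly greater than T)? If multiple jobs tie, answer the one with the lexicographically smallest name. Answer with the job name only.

Answer: job_B

Derivation:
Op 1: register job_E */12 -> active={job_E:*/12}
Op 2: unregister job_E -> active={}
Op 3: register job_C */5 -> active={job_C:*/5}
Op 4: register job_G */17 -> active={job_C:*/5, job_G:*/17}
Op 5: unregister job_C -> active={job_G:*/17}
Op 6: unregister job_G -> active={}
Op 7: register job_B */2 -> active={job_B:*/2}
  job_B: interval 2, next fire after T=298 is 300
Earliest = 300, winner (lex tiebreak) = job_B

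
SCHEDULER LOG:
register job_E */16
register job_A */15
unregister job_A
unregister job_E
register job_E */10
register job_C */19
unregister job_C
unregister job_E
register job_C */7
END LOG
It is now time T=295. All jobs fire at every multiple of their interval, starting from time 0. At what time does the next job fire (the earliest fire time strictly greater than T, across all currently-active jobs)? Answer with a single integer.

Op 1: register job_E */16 -> active={job_E:*/16}
Op 2: register job_A */15 -> active={job_A:*/15, job_E:*/16}
Op 3: unregister job_A -> active={job_E:*/16}
Op 4: unregister job_E -> active={}
Op 5: register job_E */10 -> active={job_E:*/10}
Op 6: register job_C */19 -> active={job_C:*/19, job_E:*/10}
Op 7: unregister job_C -> active={job_E:*/10}
Op 8: unregister job_E -> active={}
Op 9: register job_C */7 -> active={job_C:*/7}
  job_C: interval 7, next fire after T=295 is 301
Earliest fire time = 301 (job job_C)

Answer: 301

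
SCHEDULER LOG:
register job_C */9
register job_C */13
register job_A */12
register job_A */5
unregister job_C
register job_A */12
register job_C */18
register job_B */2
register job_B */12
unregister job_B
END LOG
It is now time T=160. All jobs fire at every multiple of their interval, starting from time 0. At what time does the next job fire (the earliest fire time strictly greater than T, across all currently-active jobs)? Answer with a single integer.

Op 1: register job_C */9 -> active={job_C:*/9}
Op 2: register job_C */13 -> active={job_C:*/13}
Op 3: register job_A */12 -> active={job_A:*/12, job_C:*/13}
Op 4: register job_A */5 -> active={job_A:*/5, job_C:*/13}
Op 5: unregister job_C -> active={job_A:*/5}
Op 6: register job_A */12 -> active={job_A:*/12}
Op 7: register job_C */18 -> active={job_A:*/12, job_C:*/18}
Op 8: register job_B */2 -> active={job_A:*/12, job_B:*/2, job_C:*/18}
Op 9: register job_B */12 -> active={job_A:*/12, job_B:*/12, job_C:*/18}
Op 10: unregister job_B -> active={job_A:*/12, job_C:*/18}
  job_A: interval 12, next fire after T=160 is 168
  job_C: interval 18, next fire after T=160 is 162
Earliest fire time = 162 (job job_C)

Answer: 162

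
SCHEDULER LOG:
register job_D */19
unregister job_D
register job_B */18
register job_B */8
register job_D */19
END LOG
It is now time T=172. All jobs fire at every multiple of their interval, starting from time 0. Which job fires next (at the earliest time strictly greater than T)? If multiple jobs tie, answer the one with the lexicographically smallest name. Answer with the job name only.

Op 1: register job_D */19 -> active={job_D:*/19}
Op 2: unregister job_D -> active={}
Op 3: register job_B */18 -> active={job_B:*/18}
Op 4: register job_B */8 -> active={job_B:*/8}
Op 5: register job_D */19 -> active={job_B:*/8, job_D:*/19}
  job_B: interval 8, next fire after T=172 is 176
  job_D: interval 19, next fire after T=172 is 190
Earliest = 176, winner (lex tiebreak) = job_B

Answer: job_B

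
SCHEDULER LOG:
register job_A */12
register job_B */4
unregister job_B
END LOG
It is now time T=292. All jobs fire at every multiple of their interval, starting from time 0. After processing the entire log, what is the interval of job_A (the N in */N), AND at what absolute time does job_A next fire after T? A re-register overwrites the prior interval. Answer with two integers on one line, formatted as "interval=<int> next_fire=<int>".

Op 1: register job_A */12 -> active={job_A:*/12}
Op 2: register job_B */4 -> active={job_A:*/12, job_B:*/4}
Op 3: unregister job_B -> active={job_A:*/12}
Final interval of job_A = 12
Next fire of job_A after T=292: (292//12+1)*12 = 300

Answer: interval=12 next_fire=300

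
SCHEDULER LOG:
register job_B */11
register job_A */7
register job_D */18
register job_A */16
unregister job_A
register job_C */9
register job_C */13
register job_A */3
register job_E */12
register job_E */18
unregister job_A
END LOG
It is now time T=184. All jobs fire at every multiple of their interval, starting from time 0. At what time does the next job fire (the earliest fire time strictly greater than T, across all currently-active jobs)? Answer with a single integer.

Op 1: register job_B */11 -> active={job_B:*/11}
Op 2: register job_A */7 -> active={job_A:*/7, job_B:*/11}
Op 3: register job_D */18 -> active={job_A:*/7, job_B:*/11, job_D:*/18}
Op 4: register job_A */16 -> active={job_A:*/16, job_B:*/11, job_D:*/18}
Op 5: unregister job_A -> active={job_B:*/11, job_D:*/18}
Op 6: register job_C */9 -> active={job_B:*/11, job_C:*/9, job_D:*/18}
Op 7: register job_C */13 -> active={job_B:*/11, job_C:*/13, job_D:*/18}
Op 8: register job_A */3 -> active={job_A:*/3, job_B:*/11, job_C:*/13, job_D:*/18}
Op 9: register job_E */12 -> active={job_A:*/3, job_B:*/11, job_C:*/13, job_D:*/18, job_E:*/12}
Op 10: register job_E */18 -> active={job_A:*/3, job_B:*/11, job_C:*/13, job_D:*/18, job_E:*/18}
Op 11: unregister job_A -> active={job_B:*/11, job_C:*/13, job_D:*/18, job_E:*/18}
  job_B: interval 11, next fire after T=184 is 187
  job_C: interval 13, next fire after T=184 is 195
  job_D: interval 18, next fire after T=184 is 198
  job_E: interval 18, next fire after T=184 is 198
Earliest fire time = 187 (job job_B)

Answer: 187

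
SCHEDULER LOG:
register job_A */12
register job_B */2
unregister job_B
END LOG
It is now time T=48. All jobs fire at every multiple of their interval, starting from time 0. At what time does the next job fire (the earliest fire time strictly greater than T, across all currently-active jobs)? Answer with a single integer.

Op 1: register job_A */12 -> active={job_A:*/12}
Op 2: register job_B */2 -> active={job_A:*/12, job_B:*/2}
Op 3: unregister job_B -> active={job_A:*/12}
  job_A: interval 12, next fire after T=48 is 60
Earliest fire time = 60 (job job_A)

Answer: 60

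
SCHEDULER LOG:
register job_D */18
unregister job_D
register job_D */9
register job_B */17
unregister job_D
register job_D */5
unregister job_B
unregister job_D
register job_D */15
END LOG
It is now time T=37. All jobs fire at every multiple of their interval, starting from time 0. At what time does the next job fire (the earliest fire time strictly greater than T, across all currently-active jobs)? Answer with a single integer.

Answer: 45

Derivation:
Op 1: register job_D */18 -> active={job_D:*/18}
Op 2: unregister job_D -> active={}
Op 3: register job_D */9 -> active={job_D:*/9}
Op 4: register job_B */17 -> active={job_B:*/17, job_D:*/9}
Op 5: unregister job_D -> active={job_B:*/17}
Op 6: register job_D */5 -> active={job_B:*/17, job_D:*/5}
Op 7: unregister job_B -> active={job_D:*/5}
Op 8: unregister job_D -> active={}
Op 9: register job_D */15 -> active={job_D:*/15}
  job_D: interval 15, next fire after T=37 is 45
Earliest fire time = 45 (job job_D)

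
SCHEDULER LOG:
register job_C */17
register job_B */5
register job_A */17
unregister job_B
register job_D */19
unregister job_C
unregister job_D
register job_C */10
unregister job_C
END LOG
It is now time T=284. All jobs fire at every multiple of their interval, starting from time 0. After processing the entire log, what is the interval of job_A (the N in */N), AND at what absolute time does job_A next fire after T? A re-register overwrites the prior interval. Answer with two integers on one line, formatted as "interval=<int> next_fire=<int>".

Op 1: register job_C */17 -> active={job_C:*/17}
Op 2: register job_B */5 -> active={job_B:*/5, job_C:*/17}
Op 3: register job_A */17 -> active={job_A:*/17, job_B:*/5, job_C:*/17}
Op 4: unregister job_B -> active={job_A:*/17, job_C:*/17}
Op 5: register job_D */19 -> active={job_A:*/17, job_C:*/17, job_D:*/19}
Op 6: unregister job_C -> active={job_A:*/17, job_D:*/19}
Op 7: unregister job_D -> active={job_A:*/17}
Op 8: register job_C */10 -> active={job_A:*/17, job_C:*/10}
Op 9: unregister job_C -> active={job_A:*/17}
Final interval of job_A = 17
Next fire of job_A after T=284: (284//17+1)*17 = 289

Answer: interval=17 next_fire=289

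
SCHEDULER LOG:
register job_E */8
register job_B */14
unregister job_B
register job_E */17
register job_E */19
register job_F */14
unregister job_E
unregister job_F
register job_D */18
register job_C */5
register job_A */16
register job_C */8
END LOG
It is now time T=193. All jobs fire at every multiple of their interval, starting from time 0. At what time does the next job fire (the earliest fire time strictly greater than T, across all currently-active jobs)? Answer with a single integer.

Answer: 198

Derivation:
Op 1: register job_E */8 -> active={job_E:*/8}
Op 2: register job_B */14 -> active={job_B:*/14, job_E:*/8}
Op 3: unregister job_B -> active={job_E:*/8}
Op 4: register job_E */17 -> active={job_E:*/17}
Op 5: register job_E */19 -> active={job_E:*/19}
Op 6: register job_F */14 -> active={job_E:*/19, job_F:*/14}
Op 7: unregister job_E -> active={job_F:*/14}
Op 8: unregister job_F -> active={}
Op 9: register job_D */18 -> active={job_D:*/18}
Op 10: register job_C */5 -> active={job_C:*/5, job_D:*/18}
Op 11: register job_A */16 -> active={job_A:*/16, job_C:*/5, job_D:*/18}
Op 12: register job_C */8 -> active={job_A:*/16, job_C:*/8, job_D:*/18}
  job_A: interval 16, next fire after T=193 is 208
  job_C: interval 8, next fire after T=193 is 200
  job_D: interval 18, next fire after T=193 is 198
Earliest fire time = 198 (job job_D)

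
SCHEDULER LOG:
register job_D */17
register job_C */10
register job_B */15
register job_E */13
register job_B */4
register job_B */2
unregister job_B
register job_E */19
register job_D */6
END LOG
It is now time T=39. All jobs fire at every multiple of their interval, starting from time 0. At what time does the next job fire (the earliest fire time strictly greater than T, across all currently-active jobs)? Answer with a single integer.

Op 1: register job_D */17 -> active={job_D:*/17}
Op 2: register job_C */10 -> active={job_C:*/10, job_D:*/17}
Op 3: register job_B */15 -> active={job_B:*/15, job_C:*/10, job_D:*/17}
Op 4: register job_E */13 -> active={job_B:*/15, job_C:*/10, job_D:*/17, job_E:*/13}
Op 5: register job_B */4 -> active={job_B:*/4, job_C:*/10, job_D:*/17, job_E:*/13}
Op 6: register job_B */2 -> active={job_B:*/2, job_C:*/10, job_D:*/17, job_E:*/13}
Op 7: unregister job_B -> active={job_C:*/10, job_D:*/17, job_E:*/13}
Op 8: register job_E */19 -> active={job_C:*/10, job_D:*/17, job_E:*/19}
Op 9: register job_D */6 -> active={job_C:*/10, job_D:*/6, job_E:*/19}
  job_C: interval 10, next fire after T=39 is 40
  job_D: interval 6, next fire after T=39 is 42
  job_E: interval 19, next fire after T=39 is 57
Earliest fire time = 40 (job job_C)

Answer: 40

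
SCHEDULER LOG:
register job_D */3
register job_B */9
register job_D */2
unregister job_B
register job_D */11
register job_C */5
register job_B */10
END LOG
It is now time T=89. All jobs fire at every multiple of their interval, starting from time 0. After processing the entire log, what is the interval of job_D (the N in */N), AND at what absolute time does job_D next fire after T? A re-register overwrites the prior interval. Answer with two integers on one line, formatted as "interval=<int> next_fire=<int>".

Op 1: register job_D */3 -> active={job_D:*/3}
Op 2: register job_B */9 -> active={job_B:*/9, job_D:*/3}
Op 3: register job_D */2 -> active={job_B:*/9, job_D:*/2}
Op 4: unregister job_B -> active={job_D:*/2}
Op 5: register job_D */11 -> active={job_D:*/11}
Op 6: register job_C */5 -> active={job_C:*/5, job_D:*/11}
Op 7: register job_B */10 -> active={job_B:*/10, job_C:*/5, job_D:*/11}
Final interval of job_D = 11
Next fire of job_D after T=89: (89//11+1)*11 = 99

Answer: interval=11 next_fire=99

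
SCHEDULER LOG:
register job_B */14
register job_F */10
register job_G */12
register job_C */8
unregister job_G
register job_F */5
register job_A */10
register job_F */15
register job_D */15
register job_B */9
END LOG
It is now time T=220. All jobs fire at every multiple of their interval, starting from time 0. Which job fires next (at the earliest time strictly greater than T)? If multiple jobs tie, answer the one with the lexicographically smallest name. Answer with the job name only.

Op 1: register job_B */14 -> active={job_B:*/14}
Op 2: register job_F */10 -> active={job_B:*/14, job_F:*/10}
Op 3: register job_G */12 -> active={job_B:*/14, job_F:*/10, job_G:*/12}
Op 4: register job_C */8 -> active={job_B:*/14, job_C:*/8, job_F:*/10, job_G:*/12}
Op 5: unregister job_G -> active={job_B:*/14, job_C:*/8, job_F:*/10}
Op 6: register job_F */5 -> active={job_B:*/14, job_C:*/8, job_F:*/5}
Op 7: register job_A */10 -> active={job_A:*/10, job_B:*/14, job_C:*/8, job_F:*/5}
Op 8: register job_F */15 -> active={job_A:*/10, job_B:*/14, job_C:*/8, job_F:*/15}
Op 9: register job_D */15 -> active={job_A:*/10, job_B:*/14, job_C:*/8, job_D:*/15, job_F:*/15}
Op 10: register job_B */9 -> active={job_A:*/10, job_B:*/9, job_C:*/8, job_D:*/15, job_F:*/15}
  job_A: interval 10, next fire after T=220 is 230
  job_B: interval 9, next fire after T=220 is 225
  job_C: interval 8, next fire after T=220 is 224
  job_D: interval 15, next fire after T=220 is 225
  job_F: interval 15, next fire after T=220 is 225
Earliest = 224, winner (lex tiebreak) = job_C

Answer: job_C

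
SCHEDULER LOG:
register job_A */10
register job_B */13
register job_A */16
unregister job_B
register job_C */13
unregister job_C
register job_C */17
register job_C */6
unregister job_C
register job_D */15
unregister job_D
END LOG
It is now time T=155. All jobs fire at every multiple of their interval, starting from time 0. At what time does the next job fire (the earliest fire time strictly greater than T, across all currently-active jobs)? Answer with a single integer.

Op 1: register job_A */10 -> active={job_A:*/10}
Op 2: register job_B */13 -> active={job_A:*/10, job_B:*/13}
Op 3: register job_A */16 -> active={job_A:*/16, job_B:*/13}
Op 4: unregister job_B -> active={job_A:*/16}
Op 5: register job_C */13 -> active={job_A:*/16, job_C:*/13}
Op 6: unregister job_C -> active={job_A:*/16}
Op 7: register job_C */17 -> active={job_A:*/16, job_C:*/17}
Op 8: register job_C */6 -> active={job_A:*/16, job_C:*/6}
Op 9: unregister job_C -> active={job_A:*/16}
Op 10: register job_D */15 -> active={job_A:*/16, job_D:*/15}
Op 11: unregister job_D -> active={job_A:*/16}
  job_A: interval 16, next fire after T=155 is 160
Earliest fire time = 160 (job job_A)

Answer: 160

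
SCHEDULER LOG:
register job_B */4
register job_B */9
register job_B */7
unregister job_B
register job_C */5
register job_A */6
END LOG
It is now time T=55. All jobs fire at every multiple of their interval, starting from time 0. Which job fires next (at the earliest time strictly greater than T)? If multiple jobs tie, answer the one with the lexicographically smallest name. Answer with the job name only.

Op 1: register job_B */4 -> active={job_B:*/4}
Op 2: register job_B */9 -> active={job_B:*/9}
Op 3: register job_B */7 -> active={job_B:*/7}
Op 4: unregister job_B -> active={}
Op 5: register job_C */5 -> active={job_C:*/5}
Op 6: register job_A */6 -> active={job_A:*/6, job_C:*/5}
  job_A: interval 6, next fire after T=55 is 60
  job_C: interval 5, next fire after T=55 is 60
Earliest = 60, winner (lex tiebreak) = job_A

Answer: job_A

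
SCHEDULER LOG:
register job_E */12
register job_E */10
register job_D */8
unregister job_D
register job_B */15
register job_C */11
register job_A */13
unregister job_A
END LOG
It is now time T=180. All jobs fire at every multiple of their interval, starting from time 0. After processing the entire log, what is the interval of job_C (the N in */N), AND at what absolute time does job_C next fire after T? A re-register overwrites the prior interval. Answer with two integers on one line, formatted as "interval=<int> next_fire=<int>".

Op 1: register job_E */12 -> active={job_E:*/12}
Op 2: register job_E */10 -> active={job_E:*/10}
Op 3: register job_D */8 -> active={job_D:*/8, job_E:*/10}
Op 4: unregister job_D -> active={job_E:*/10}
Op 5: register job_B */15 -> active={job_B:*/15, job_E:*/10}
Op 6: register job_C */11 -> active={job_B:*/15, job_C:*/11, job_E:*/10}
Op 7: register job_A */13 -> active={job_A:*/13, job_B:*/15, job_C:*/11, job_E:*/10}
Op 8: unregister job_A -> active={job_B:*/15, job_C:*/11, job_E:*/10}
Final interval of job_C = 11
Next fire of job_C after T=180: (180//11+1)*11 = 187

Answer: interval=11 next_fire=187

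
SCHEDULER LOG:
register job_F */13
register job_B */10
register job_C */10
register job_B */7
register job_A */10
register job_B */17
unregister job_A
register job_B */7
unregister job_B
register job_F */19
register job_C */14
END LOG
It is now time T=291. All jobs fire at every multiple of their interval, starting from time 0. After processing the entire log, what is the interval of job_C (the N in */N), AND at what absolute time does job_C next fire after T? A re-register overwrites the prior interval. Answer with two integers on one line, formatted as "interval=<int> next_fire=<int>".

Answer: interval=14 next_fire=294

Derivation:
Op 1: register job_F */13 -> active={job_F:*/13}
Op 2: register job_B */10 -> active={job_B:*/10, job_F:*/13}
Op 3: register job_C */10 -> active={job_B:*/10, job_C:*/10, job_F:*/13}
Op 4: register job_B */7 -> active={job_B:*/7, job_C:*/10, job_F:*/13}
Op 5: register job_A */10 -> active={job_A:*/10, job_B:*/7, job_C:*/10, job_F:*/13}
Op 6: register job_B */17 -> active={job_A:*/10, job_B:*/17, job_C:*/10, job_F:*/13}
Op 7: unregister job_A -> active={job_B:*/17, job_C:*/10, job_F:*/13}
Op 8: register job_B */7 -> active={job_B:*/7, job_C:*/10, job_F:*/13}
Op 9: unregister job_B -> active={job_C:*/10, job_F:*/13}
Op 10: register job_F */19 -> active={job_C:*/10, job_F:*/19}
Op 11: register job_C */14 -> active={job_C:*/14, job_F:*/19}
Final interval of job_C = 14
Next fire of job_C after T=291: (291//14+1)*14 = 294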